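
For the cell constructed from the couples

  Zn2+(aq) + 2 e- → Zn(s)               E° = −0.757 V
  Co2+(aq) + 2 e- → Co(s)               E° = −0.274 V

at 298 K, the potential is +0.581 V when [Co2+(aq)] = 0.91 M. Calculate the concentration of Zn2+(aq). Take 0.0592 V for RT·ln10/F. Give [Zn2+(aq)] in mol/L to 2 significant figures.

Co²⁺/Co is the cathode (higher E°); E°cell = −0.274 − (−0.757) = +0.483 V with n = 2.
Since E = E° − (0.0592/n)·log Q, log Q = n(E° − E)/0.0592 = −3.311.
Balancing electrons gives Co2+(aq) + Zn(s) → Co(s) + Zn2+(aq); thus Q = [Zn2+(aq)] / [Co2+(aq)].
Solving for the unknown gives log [Zn2+(aq)] = −3.352, so [Zn2+(aq)] ≈ 0.00044 M.

0.00044 M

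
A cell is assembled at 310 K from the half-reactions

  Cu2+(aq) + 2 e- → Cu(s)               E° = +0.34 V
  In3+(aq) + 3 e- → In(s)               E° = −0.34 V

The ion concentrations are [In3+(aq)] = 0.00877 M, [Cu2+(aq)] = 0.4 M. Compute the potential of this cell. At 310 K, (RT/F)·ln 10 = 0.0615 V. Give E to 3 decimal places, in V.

+0.710 V

Cu²⁺/Cu is reduced (cathode, E° = +0.34 V) and In³⁺/In is oxidized (anode).
E°cell = +0.34 − (−0.34) = +0.68 V, with n = 6 electrons transferred.
For the overall reaction 3 Cu2+(aq) + 2 In(s) → 3 Cu(s) + 2 In3+(aq), Q = [In3+(aq)]^2 / [Cu2+(aq)]^3 = 0.0012, giving log Q = −2.920.
By the Nernst equation, E = +0.68 − (0.0615/6)·(−2.920) = +0.710 V.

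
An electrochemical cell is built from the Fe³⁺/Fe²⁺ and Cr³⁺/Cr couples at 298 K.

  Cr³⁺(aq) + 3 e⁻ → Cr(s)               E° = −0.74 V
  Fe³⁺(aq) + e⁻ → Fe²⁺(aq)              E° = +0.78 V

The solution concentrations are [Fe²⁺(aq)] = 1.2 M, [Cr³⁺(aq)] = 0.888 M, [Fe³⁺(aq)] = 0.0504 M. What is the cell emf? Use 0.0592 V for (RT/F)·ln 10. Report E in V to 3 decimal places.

Fe³⁺/Fe²⁺ is reduced (cathode, E° = +0.78 V) and Cr³⁺/Cr is oxidized (anode).
E°cell = E°cat − E°an = +0.78 − (−0.74) = +1.52 V; n = 3.
The balanced reaction is 3 Fe³⁺(aq) + Cr(s) → 3 Fe²⁺(aq) + Cr³⁺(aq), so Q = ([Fe²⁺(aq)]^3·[Cr³⁺(aq)]) / [Fe³⁺(aq)]^3 = 1.2×10^4 and log Q = 4.079.
Applying E = E° − (RT ln10/nF)·log Q gives +1.52 − (0.0592/3)(4.079) = +1.440 V.

+1.440 V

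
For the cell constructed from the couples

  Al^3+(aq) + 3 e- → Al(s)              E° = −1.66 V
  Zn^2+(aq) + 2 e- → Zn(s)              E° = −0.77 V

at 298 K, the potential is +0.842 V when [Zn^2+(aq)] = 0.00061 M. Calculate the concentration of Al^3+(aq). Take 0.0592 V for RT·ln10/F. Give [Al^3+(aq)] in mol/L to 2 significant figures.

0.0041 M

With Zn²⁺/Zn at the cathode and Al³⁺/Al at the anode, E°cell = −0.77 − (−1.66) = +0.89 V (n = 6).
Since E = E° − (0.0592/n)·log Q, log Q = n(E° − E)/0.0592 = 4.865.
For 3 Zn^2+(aq) + 2 Al(s) → 3 Zn(s) + 2 Al^3+(aq), the reaction quotient is Q = [Al^3+(aq)]^2 / [Zn^2+(aq)]^3.
Solving for the unknown gives log [Al^3+(aq)] = −2.390, so [Al^3+(aq)] ≈ 0.0041 M.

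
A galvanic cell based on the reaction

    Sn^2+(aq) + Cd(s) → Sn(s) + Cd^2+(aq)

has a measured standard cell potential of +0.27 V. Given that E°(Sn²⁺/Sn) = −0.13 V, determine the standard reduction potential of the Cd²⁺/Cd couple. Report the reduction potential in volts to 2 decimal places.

In the reaction as written the Sn²⁺/Sn couple is reduced (cathode) and Cd²⁺/Cd is oxidized (anode), so E°cell = E°(Sn²⁺/Sn) − E°(Cd²⁺/Cd).
E°(Cd²⁺/Cd) = E°(cathode) − E°cell = −0.13 − (+0.27) = −0.40 V.

−0.40 V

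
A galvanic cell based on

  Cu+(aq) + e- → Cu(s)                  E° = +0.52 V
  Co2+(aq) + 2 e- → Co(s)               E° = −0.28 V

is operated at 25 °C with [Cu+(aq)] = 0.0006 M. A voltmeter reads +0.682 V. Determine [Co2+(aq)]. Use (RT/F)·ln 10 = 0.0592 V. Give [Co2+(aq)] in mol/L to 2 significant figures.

0.0035 M

With Cu⁺/Cu at the cathode and Co²⁺/Co at the anode, E°cell = +0.52 − (−0.28) = +0.80 V (n = 2).
Rearranging E = E° − (0.0592/n)·log Q gives log Q = 2(+0.80 − (+0.682))/0.0592 = 3.986.
For 2 Cu+(aq) + Co(s) → 2 Cu(s) + Co2+(aq), the reaction quotient is Q = [Co2+(aq)] / [Cu+(aq)]^2.
Isolating [Co2+(aq)] in Q = 10^{3.986} yields log [Co2+(aq)] = −2.458, i.e. 0.0035 M.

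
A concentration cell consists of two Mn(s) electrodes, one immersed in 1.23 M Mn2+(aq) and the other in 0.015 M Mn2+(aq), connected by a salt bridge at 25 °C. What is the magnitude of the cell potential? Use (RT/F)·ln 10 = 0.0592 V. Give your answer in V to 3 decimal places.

For a concentration cell E°cell = 0, since both electrodes use the same couple.
The compartment with the higher Mn2+(aq) concentration (1.23 M) acts as the cathode; ions are reduced there and produced at the dilute (0.015 M) anode.
With n = 2, Ecell = −(0.0592/2)·log([dilute]/[conc]) = −(0.0592/2)·log(0.015/1.23) = +0.057 V.

0.057 V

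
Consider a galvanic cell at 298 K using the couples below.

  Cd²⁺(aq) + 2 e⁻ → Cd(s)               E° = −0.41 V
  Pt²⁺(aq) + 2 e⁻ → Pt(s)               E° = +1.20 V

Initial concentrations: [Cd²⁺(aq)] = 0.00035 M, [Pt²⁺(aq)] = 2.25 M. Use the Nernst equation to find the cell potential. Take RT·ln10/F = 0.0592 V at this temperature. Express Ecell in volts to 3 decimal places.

+1.723 V

The Pt²⁺/Pt couple has the more positive E°, so it is the cathode; Cd²⁺/Cd is the anode.
The standard potential is +1.20 − (−0.41) = +1.61 V and the balanced reaction transfers n = 2 electrons.
Balancing gives Pt²⁺(aq) + Cd(s) → Pt(s) + Cd²⁺(aq); hence Q = [Cd²⁺(aq)] / [Pt²⁺(aq)] = 0.000156 (log Q = −3.808).
By the Nernst equation, E = +1.61 − (0.0592/2)·(−3.808) = +1.723 V.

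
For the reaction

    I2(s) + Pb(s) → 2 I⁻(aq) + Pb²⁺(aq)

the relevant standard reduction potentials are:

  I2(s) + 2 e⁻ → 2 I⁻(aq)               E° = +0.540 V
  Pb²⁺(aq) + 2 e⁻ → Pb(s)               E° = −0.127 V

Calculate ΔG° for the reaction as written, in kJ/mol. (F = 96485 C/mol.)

In the reaction as written I2(s) is reduced, so the I₂/I⁻ couple is the cathode and Pb²⁺/Pb is the anode.
E°cell = +0.540 − (−0.127) = +0.667 V; balancing electrons gives n = 2.
ΔG° = −nFE°cell = −(2)(96485)(+0.667) J/mol = −129 kJ/mol.

−129 kJ/mol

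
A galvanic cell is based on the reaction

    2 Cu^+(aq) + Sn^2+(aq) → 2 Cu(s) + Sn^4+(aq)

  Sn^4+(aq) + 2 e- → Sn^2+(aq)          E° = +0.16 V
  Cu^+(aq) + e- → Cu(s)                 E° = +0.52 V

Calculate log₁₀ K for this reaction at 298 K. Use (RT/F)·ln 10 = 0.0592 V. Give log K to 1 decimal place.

log K = 12.2

The Cu⁺/Cu couple is reduced (cathode); E°cell = +0.52 − (+0.16) = +0.36 V with n = 2.
At equilibrium E = 0, so log K = nE°cell / 0.0592 = (2)(+0.36) / 0.0592 = 12.2.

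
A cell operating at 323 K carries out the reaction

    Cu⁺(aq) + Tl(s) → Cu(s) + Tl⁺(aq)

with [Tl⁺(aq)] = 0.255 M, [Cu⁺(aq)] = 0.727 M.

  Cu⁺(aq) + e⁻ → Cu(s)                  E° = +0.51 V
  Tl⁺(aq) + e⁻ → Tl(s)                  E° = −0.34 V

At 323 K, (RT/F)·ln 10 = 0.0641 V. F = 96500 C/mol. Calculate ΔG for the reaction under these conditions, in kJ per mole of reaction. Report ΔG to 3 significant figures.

With Cu⁺/Cu reduced at the cathode, E°cell = +0.51 − (−0.34) = +0.85 V and n = 1.
Here Q = [Tl⁺(aq)] / [Cu⁺(aq)] = 0.351 (log Q = −0.455), giving E = +0.85 − (0.0641/1)·(−0.455) = +0.8792 V.
Finally ΔG = −nFE = −(1)(96500 C/mol)(+0.8792 V) = −84.8 kJ/mol.

−84.8 kJ/mol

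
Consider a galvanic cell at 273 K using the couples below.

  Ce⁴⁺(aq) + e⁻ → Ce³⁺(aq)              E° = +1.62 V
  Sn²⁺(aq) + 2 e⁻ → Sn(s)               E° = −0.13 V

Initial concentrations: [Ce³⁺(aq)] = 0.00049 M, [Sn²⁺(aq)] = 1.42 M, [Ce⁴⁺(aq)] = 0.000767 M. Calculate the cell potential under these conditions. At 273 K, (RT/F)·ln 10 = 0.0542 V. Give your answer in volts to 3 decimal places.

Since E°(Ce⁴⁺/Ce³⁺) > E°(Sn²⁺/Sn), Ce⁴⁺/Ce³⁺ serves as the cathode.
The standard potential is +1.62 − (−0.13) = +1.75 V and the balanced reaction transfers n = 2 electrons.
Balancing gives 2 Ce⁴⁺(aq) + Sn(s) → 2 Ce³⁺(aq) + Sn²⁺(aq); hence Q = ([Ce³⁺(aq)]^2·[Sn²⁺(aq)]) / [Ce⁴⁺(aq)]^2 = 0.58 (log Q = −0.237).
Applying E = E° − (RT ln10/nF)·log Q gives +1.75 − (0.0542/2)(−0.237) = +1.756 V.

+1.756 V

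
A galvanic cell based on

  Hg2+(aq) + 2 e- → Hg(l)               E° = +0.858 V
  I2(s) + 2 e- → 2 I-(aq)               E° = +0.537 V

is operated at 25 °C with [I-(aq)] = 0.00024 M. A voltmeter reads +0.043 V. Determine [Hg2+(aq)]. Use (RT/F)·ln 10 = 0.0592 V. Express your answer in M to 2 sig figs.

The Hg²⁺/Hg couple has the larger reduction potential, so it is the cathode: E°cell = +0.858 − (+0.537) = +0.321 V and n = 2.
Since E = E° − (0.0592/n)·log Q, log Q = n(E° − E)/0.0592 = 9.392.
For Hg2+(aq) + 2 I-(aq) → Hg(l) + I2(s), the reaction quotient is Q = 1 / ([Hg2+(aq)]·[I-(aq)]^2).
Isolating [Hg2+(aq)] in Q = 10^{9.392} yields log [Hg2+(aq)] = −2.152, i.e. 0.0070 M.

0.0070 M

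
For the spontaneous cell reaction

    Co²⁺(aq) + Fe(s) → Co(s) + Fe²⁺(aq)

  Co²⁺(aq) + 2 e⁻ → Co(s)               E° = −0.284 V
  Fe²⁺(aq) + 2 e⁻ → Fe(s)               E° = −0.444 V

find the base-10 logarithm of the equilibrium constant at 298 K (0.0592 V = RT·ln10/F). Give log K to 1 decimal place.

The Co²⁺/Co couple is reduced (cathode); E°cell = −0.284 − (−0.444) = +0.160 V with n = 2.
At equilibrium E = 0, so log K = nE°cell / 0.0592 = (2)(+0.160) / 0.0592 = 5.4.

log K = 5.4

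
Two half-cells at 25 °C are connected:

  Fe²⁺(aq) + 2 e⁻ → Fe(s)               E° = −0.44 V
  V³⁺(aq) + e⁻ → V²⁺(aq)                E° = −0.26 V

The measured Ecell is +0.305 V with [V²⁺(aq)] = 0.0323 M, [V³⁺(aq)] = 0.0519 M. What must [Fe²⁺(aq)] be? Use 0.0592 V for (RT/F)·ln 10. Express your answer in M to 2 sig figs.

The V³⁺/V²⁺ couple has the larger reduction potential, so it is the cathode: E°cell = −0.26 − (−0.44) = +0.18 V and n = 2.
From the Nernst equation, log Q = n(E° − E)/0.0592 = 2·(+0.18 − (+0.305))/0.0592 = −4.223.
The balanced reaction is 2 V³⁺(aq) + Fe(s) → 2 V²⁺(aq) + Fe²⁺(aq), so Q = ([V²⁺(aq)]^2·[Fe²⁺(aq)]) / [V³⁺(aq)]^2.
Substituting the known concentrations and solving, log [Fe²⁺(aq)] = −3.811 and [Fe²⁺(aq)] = 0.00015 M.

0.00015 M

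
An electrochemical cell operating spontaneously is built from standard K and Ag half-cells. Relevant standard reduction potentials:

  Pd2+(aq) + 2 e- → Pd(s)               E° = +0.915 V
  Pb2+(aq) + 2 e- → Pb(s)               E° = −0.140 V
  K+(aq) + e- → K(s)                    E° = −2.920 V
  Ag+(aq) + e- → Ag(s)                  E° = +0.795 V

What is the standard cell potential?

Of the two couples in this cell, the one with the more positive reduction potential is reduced at the cathode: here that is Ag⁺/Ag (+0.795 V); K⁺/K (−2.920 V) is the anode.
E°cell = E°(cathode) − E°(anode) = +0.795 − (−2.920) = +3.715 V.

+3.715 V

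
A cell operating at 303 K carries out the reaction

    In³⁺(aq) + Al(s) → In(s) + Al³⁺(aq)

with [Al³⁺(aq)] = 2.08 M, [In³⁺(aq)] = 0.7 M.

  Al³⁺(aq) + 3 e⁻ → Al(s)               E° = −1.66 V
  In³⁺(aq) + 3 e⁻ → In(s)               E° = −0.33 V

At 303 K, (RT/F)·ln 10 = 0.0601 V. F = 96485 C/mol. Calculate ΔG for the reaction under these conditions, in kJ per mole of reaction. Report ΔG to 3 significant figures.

−382 kJ/mol

E°cell = −0.33 − (−1.66) = +1.33 V; the balanced reaction transfers n = 3 electrons.
Q = [Al³⁺(aq)] / [In³⁺(aq)] = 2.97, so log Q = 0.473 and E = +1.33 − (0.0601/3)(0.473) = +1.3205 V.
ΔG = −nFE = −(3)(96485)(+1.3205) J/mol = −382 kJ/mol.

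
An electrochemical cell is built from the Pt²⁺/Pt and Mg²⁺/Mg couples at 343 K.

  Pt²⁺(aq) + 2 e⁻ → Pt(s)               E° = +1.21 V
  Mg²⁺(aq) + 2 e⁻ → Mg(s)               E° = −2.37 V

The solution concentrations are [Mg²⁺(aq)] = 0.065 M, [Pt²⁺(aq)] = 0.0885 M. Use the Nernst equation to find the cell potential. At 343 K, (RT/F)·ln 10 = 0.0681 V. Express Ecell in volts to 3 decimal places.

Since E°(Pt²⁺/Pt) > E°(Mg²⁺/Mg), Pt²⁺/Pt serves as the cathode.
The standard potential is +1.21 − (−2.37) = +3.58 V and the balanced reaction transfers n = 2 electrons.
The balanced reaction is Pt²⁺(aq) + Mg(s) → Pt(s) + Mg²⁺(aq), so Q = [Mg²⁺(aq)] / [Pt²⁺(aq)] = 0.734 and log Q = −0.134.
Applying E = E° − (RT ln10/nF)·log Q gives +3.58 − (0.0681/2)(−0.134) = +3.585 V.

+3.585 V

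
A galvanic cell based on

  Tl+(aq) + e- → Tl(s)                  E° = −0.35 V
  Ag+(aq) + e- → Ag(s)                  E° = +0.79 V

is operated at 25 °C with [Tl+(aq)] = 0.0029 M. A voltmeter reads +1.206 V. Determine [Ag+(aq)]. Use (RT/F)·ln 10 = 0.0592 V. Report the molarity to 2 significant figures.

0.038 M

The Ag⁺/Ag couple has the larger reduction potential, so it is the cathode: E°cell = +0.79 − (−0.35) = +1.14 V and n = 1.
Rearranging E = E° − (0.0592/n)·log Q gives log Q = 1(+1.14 − (+1.206))/0.0592 = −1.115.
For Ag+(aq) + Tl(s) → Ag(s) + Tl+(aq), the reaction quotient is Q = [Tl+(aq)] / [Ag+(aq)].
Isolating [Ag+(aq)] in Q = 10^{−1.115} yields log [Ag+(aq)] = −1.423, i.e. 0.038 M.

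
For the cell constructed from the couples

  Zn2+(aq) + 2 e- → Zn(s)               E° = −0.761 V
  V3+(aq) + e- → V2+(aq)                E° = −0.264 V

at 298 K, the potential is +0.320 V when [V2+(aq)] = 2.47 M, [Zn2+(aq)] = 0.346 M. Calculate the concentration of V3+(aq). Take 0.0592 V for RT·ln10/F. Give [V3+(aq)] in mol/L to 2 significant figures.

The V³⁺/V²⁺ couple has the larger reduction potential, so it is the cathode: E°cell = −0.264 − (−0.761) = +0.497 V and n = 2.
Rearranging E = E° − (0.0592/n)·log Q gives log Q = 2(+0.497 − (+0.320))/0.0592 = 5.980.
The balanced reaction is 2 V3+(aq) + Zn(s) → 2 V2+(aq) + Zn2+(aq), so Q = ([V2+(aq)]^2·[Zn2+(aq)]) / [V3+(aq)]^2.
Solving for the unknown gives log [V3+(aq)] = −2.828, so [V3+(aq)] ≈ 0.0015 M.

0.0015 M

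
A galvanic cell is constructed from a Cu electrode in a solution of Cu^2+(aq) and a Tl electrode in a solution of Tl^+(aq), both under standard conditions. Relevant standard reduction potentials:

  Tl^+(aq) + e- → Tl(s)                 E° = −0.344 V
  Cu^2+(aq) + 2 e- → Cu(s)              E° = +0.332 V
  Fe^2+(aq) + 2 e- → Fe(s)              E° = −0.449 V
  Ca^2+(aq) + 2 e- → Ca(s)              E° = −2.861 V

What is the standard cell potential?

+0.676 V

Of the two couples in this cell, the one with the more positive reduction potential is reduced at the cathode: here that is Cu²⁺/Cu (+0.332 V); Tl⁺/Tl (−0.344 V) is the anode.
E°cell = E°(cathode) − E°(anode) = +0.332 − (−0.344) = +0.676 V.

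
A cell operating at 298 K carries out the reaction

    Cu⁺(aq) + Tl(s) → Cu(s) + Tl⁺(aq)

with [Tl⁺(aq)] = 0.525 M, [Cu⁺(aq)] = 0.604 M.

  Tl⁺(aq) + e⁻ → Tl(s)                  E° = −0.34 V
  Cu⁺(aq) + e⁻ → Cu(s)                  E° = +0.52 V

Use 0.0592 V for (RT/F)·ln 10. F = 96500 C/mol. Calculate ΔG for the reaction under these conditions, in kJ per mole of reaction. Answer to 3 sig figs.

−83.3 kJ/mol

E°cell = +0.52 − (−0.34) = +0.86 V; the balanced reaction transfers n = 1 electron.
The reaction quotient is [Tl⁺(aq)] / [Cu⁺(aq)] = 0.869; by Nernst, E = +0.86 − (0.0592/1)(−0.061) = +0.8636 V.
Then ΔG = −nFE = −1 × 96500 × +0.8636 J/mol = −83.3 kJ/mol.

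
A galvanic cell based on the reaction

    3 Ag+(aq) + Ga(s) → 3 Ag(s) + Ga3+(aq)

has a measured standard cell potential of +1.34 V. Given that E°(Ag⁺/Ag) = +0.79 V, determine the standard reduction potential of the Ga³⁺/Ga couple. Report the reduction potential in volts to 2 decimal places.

In the reaction as written the Ag⁺/Ag couple is reduced (cathode) and Ga³⁺/Ga is oxidized (anode), so E°cell = E°(Ag⁺/Ag) − E°(Ga³⁺/Ga).
E°(Ga³⁺/Ga) = E°(cathode) − E°cell = +0.79 − (+1.34) = −0.55 V.

−0.55 V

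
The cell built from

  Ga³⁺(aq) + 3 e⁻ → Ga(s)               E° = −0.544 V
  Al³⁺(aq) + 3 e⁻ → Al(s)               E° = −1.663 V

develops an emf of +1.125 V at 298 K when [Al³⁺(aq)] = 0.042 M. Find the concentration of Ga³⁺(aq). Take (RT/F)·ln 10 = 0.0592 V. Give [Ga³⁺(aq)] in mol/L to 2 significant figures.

0.085 M

The Ga³⁺/Ga couple has the larger reduction potential, so it is the cathode: E°cell = −0.544 − (−1.663) = +1.119 V and n = 3.
Since E = E° − (0.0592/n)·log Q, log Q = n(E° − E)/0.0592 = −0.304.
The balanced reaction is Ga³⁺(aq) + Al(s) → Ga(s) + Al³⁺(aq), so Q = [Al³⁺(aq)] / [Ga³⁺(aq)].
Solving for the unknown gives log [Ga³⁺(aq)] = −1.073, so [Ga³⁺(aq)] ≈ 0.085 M.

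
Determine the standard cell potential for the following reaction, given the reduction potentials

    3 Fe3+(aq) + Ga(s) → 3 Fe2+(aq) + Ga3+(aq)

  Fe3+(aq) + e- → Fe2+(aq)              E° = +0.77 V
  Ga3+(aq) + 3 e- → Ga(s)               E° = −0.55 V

+1.32 V

Fe3+(aq) gains electrons, so the Fe³⁺/Fe²⁺ couple is the cathode; the Ga³⁺/Ga couple is the anode.
E°cell = E°(cathode) − E°(anode) = +0.77 − (−0.55) = +1.32 V.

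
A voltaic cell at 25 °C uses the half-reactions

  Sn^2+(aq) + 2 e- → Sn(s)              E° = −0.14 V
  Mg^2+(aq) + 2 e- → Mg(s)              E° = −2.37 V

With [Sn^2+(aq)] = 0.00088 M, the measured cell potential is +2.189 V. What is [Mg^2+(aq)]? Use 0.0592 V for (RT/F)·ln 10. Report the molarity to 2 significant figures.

With Sn²⁺/Sn at the cathode and Mg²⁺/Mg at the anode, E°cell = −0.14 − (−2.37) = +2.23 V (n = 2).
From the Nernst equation, log Q = n(E° − E)/0.0592 = 2·(+2.23 − (+2.189))/0.0592 = 1.385.
Balancing electrons gives Sn^2+(aq) + Mg(s) → Sn(s) + Mg^2+(aq); thus Q = [Mg^2+(aq)] / [Sn^2+(aq)].
Solving for the unknown gives log [Mg^2+(aq)] = −1.671, so [Mg^2+(aq)] ≈ 0.021 M.

0.021 M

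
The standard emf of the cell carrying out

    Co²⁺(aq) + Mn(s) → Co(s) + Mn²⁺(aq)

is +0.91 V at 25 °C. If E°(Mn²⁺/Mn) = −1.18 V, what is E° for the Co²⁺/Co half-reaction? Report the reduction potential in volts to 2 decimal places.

In the reaction as written the Co²⁺/Co couple is reduced (cathode) and Mn²⁺/Mn is oxidized (anode), so E°cell = E°(Co²⁺/Co) − E°(Mn²⁺/Mn).
E°(Co²⁺/Co) = E°cell + E°(anode) = +0.91 + (−1.18) = −0.27 V.

−0.27 V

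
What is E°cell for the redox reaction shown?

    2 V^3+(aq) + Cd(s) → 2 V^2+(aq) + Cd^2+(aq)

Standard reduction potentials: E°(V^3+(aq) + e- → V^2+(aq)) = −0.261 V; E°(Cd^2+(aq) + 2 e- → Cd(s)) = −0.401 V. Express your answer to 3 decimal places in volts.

In the reaction as written, V^3+(aq) is reduced (cathode) and Cd^2+(aq) is produced by oxidation at the anode.
E°cell = E°(cathode) − E°(anode) = −0.261 − (−0.401) = +0.140 V.
The positive value indicates the reaction is spontaneous as written.

+0.140 V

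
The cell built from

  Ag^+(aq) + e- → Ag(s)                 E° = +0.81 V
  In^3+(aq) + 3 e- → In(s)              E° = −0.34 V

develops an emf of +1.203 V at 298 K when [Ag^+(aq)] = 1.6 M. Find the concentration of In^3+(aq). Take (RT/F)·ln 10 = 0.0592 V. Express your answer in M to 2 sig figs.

Ag⁺/Ag is the cathode (higher E°); E°cell = +0.81 − (−0.34) = +1.15 V with n = 3.
Since E = E° − (0.0592/n)·log Q, log Q = n(E° − E)/0.0592 = −2.686.
For 3 Ag^+(aq) + In(s) → 3 Ag(s) + In^3+(aq), the reaction quotient is Q = [In^3+(aq)] / [Ag^+(aq)]^3.
Substituting the known concentrations and solving, log [In^3+(aq)] = −2.074 and [In^3+(aq)] = 0.0084 M.

0.0084 M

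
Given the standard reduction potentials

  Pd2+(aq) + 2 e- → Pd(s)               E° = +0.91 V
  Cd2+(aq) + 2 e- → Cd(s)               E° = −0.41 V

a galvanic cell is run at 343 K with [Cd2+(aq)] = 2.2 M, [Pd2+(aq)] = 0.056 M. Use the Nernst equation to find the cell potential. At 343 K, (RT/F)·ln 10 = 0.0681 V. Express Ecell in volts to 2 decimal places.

+1.27 V

Since E°(Pd²⁺/Pd) > E°(Cd²⁺/Cd), Pd²⁺/Pd serves as the cathode.
E°cell = E°cat − E°an = +0.91 − (−0.41) = +1.32 V; n = 2.
The balanced reaction is Pd2+(aq) + Cd(s) → Pd(s) + Cd2+(aq), so Q = [Cd2+(aq)] / [Pd2+(aq)] = 39.3 and log Q = 1.594.
Applying E = E° − (RT ln10/nF)·log Q gives +1.32 − (0.0681/2)(1.594) = +1.27 V.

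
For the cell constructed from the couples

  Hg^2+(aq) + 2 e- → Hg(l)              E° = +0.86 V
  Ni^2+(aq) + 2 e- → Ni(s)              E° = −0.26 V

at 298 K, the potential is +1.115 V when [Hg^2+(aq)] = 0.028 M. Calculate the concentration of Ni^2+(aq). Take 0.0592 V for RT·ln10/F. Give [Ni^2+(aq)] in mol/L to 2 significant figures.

0.041 M

With Hg²⁺/Hg at the cathode and Ni²⁺/Ni at the anode, E°cell = +0.86 − (−0.26) = +1.12 V (n = 2).
From the Nernst equation, log Q = n(E° − E)/0.0592 = 2·(+1.12 − (+1.115))/0.0592 = 0.169.
The balanced reaction is Hg^2+(aq) + Ni(s) → Hg(l) + Ni^2+(aq), so Q = [Ni^2+(aq)] / [Hg^2+(aq)].
Solving for the unknown gives log [Ni^2+(aq)] = −1.384, so [Ni^2+(aq)] ≈ 0.041 M.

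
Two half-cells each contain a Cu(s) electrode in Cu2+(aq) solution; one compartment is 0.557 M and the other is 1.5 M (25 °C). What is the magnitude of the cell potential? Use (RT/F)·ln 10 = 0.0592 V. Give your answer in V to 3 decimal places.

For a concentration cell E°cell = 0, since both electrodes use the same couple.
The compartment with the higher Cu2+(aq) concentration (1.5 M) acts as the cathode; ions are reduced there and produced at the dilute (0.557 M) anode.
With n = 2, Ecell = −(0.0592/2)·log([dilute]/[conc]) = −(0.0592/2)·log(0.557/1.5) = +0.013 V.

0.013 V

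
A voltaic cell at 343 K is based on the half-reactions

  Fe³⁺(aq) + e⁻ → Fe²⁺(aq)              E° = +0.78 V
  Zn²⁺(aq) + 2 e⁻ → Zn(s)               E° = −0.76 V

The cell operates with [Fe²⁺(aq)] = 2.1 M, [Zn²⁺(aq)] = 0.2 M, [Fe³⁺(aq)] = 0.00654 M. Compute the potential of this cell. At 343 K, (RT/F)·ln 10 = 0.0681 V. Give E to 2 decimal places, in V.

Since E°(Fe³⁺/Fe²⁺) > E°(Zn²⁺/Zn), Fe³⁺/Fe²⁺ serves as the cathode.
The standard potential is +0.78 − (−0.76) = +1.54 V and the balanced reaction transfers n = 2 electrons.
For the overall reaction 2 Fe³⁺(aq) + Zn(s) → 2 Fe²⁺(aq) + Zn²⁺(aq), Q = ([Fe²⁺(aq)]^2·[Zn²⁺(aq)]) / [Fe³⁺(aq)]^2 = 2.06×10^4, giving log Q = 4.314.
Applying E = E° − (RT ln10/nF)·log Q gives +1.54 − (0.0681/2)(4.314) = +1.39 V.

+1.39 V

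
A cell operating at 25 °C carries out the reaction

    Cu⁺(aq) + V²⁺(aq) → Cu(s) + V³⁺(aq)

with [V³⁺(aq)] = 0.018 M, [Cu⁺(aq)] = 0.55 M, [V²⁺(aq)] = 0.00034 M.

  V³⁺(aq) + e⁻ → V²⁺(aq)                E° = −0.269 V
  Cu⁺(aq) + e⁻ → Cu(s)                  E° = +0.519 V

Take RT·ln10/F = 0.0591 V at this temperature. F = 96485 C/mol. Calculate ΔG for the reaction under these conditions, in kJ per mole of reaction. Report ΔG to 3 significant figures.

The standard cell potential is +0.519 − (−0.269) = +0.788 V, with n = 1 electron in the balanced equation.
The reaction quotient is [V³⁺(aq)] / ([Cu⁺(aq)]·[V²⁺(aq)]) = 96.3; by Nernst, E = +0.788 − (0.0591/1)(1.983) = +0.6708 V.
ΔG = −nFE = −(1)(96485)(+0.6708) J/mol = −64.7 kJ/mol.

−64.7 kJ/mol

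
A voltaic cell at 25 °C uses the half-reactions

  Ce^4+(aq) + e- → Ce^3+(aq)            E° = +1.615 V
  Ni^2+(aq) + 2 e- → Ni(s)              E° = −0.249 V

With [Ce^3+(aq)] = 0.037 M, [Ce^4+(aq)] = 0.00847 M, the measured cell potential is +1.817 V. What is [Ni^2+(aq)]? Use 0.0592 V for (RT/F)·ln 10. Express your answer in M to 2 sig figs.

Ce⁴⁺/Ce³⁺ is the cathode (higher E°); E°cell = +1.615 − (−0.249) = +1.864 V with n = 2.
Since E = E° − (0.0592/n)·log Q, log Q = n(E° − E)/0.0592 = 1.588.
Balancing electrons gives 2 Ce^4+(aq) + Ni(s) → 2 Ce^3+(aq) + Ni^2+(aq); thus Q = ([Ce^3+(aq)]^2·[Ni^2+(aq)]) / [Ce^4+(aq)]^2.
Solving for the unknown gives log [Ni^2+(aq)] = 0.307, so [Ni^2+(aq)] ≈ 2.0 M.

2.0 M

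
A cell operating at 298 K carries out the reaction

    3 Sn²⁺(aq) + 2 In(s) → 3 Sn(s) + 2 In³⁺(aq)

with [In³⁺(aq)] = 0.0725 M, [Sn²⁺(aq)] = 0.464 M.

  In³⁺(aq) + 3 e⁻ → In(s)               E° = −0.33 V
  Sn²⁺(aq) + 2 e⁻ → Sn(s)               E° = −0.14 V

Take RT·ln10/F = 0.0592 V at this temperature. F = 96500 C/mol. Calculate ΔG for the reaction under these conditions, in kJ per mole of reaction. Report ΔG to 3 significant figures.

With Sn²⁺/Sn reduced at the cathode, E°cell = −0.14 − (−0.33) = +0.19 V and n = 6.
The reaction quotient is [In³⁺(aq)]^2 / [Sn²⁺(aq)]^3 = 0.0526; by Nernst, E = +0.19 − (0.0592/6)(−1.279) = +0.2026 V.
Finally ΔG = −nFE = −(6)(96500 C/mol)(+0.2026 V) = −117 kJ/mol.

−117 kJ/mol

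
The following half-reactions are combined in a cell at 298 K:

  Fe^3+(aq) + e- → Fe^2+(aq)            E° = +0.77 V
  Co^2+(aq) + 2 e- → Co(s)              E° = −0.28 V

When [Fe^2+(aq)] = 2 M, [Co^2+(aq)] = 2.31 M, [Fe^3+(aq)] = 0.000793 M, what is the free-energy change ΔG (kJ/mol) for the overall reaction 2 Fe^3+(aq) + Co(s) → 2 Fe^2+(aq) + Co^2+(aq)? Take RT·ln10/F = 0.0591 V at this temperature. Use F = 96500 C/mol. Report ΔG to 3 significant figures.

−162 kJ/mol

With Fe³⁺/Fe²⁺ reduced at the cathode, E°cell = +0.77 − (−0.28) = +1.05 V and n = 2.
Here Q = ([Fe^2+(aq)]^2·[Co^2+(aq)]) / [Fe^3+(aq)]^2 = 1.47×10^7 (log Q = 7.167), giving E = +1.05 − (0.0591/2)·(7.167) = +0.8382 V.
Finally ΔG = −nFE = −(2)(96500 C/mol)(+0.8382 V) = −162 kJ/mol.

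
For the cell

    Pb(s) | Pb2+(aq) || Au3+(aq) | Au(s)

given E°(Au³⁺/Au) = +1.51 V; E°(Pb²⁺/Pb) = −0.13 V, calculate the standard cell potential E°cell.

+1.64 V

By convention the left-hand electrode in cell notation is the anode (oxidation) and the right-hand electrode is the cathode (reduction).
E°cell = E°(right) − E°(left) = +1.51 − (−0.13) = +1.64 V.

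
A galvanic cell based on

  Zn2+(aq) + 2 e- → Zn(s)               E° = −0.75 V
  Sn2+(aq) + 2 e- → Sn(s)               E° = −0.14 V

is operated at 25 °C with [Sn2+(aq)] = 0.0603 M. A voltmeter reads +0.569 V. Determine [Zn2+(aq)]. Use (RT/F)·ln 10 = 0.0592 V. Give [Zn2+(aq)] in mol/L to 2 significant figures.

1.5 M

Sn²⁺/Sn is the cathode (higher E°); E°cell = −0.14 − (−0.75) = +0.61 V with n = 2.
From the Nernst equation, log Q = n(E° − E)/0.0592 = 2·(+0.61 − (+0.569))/0.0592 = 1.385.
Balancing electrons gives Sn2+(aq) + Zn(s) → Sn(s) + Zn2+(aq); thus Q = [Zn2+(aq)] / [Sn2+(aq)].
Solving for the unknown gives log [Zn2+(aq)] = 0.165, so [Zn2+(aq)] ≈ 1.5 M.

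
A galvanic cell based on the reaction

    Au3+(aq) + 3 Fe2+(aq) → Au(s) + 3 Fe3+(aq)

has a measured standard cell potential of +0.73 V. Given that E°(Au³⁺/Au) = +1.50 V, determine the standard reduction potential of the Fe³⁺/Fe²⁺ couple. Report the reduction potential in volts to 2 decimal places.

In the reaction as written the Au³⁺/Au couple is reduced (cathode) and Fe³⁺/Fe²⁺ is oxidized (anode), so E°cell = E°(Au³⁺/Au) − E°(Fe³⁺/Fe²⁺).
E°(Fe³⁺/Fe²⁺) = E°(cathode) − E°cell = +1.50 − (+0.73) = +0.77 V.

+0.77 V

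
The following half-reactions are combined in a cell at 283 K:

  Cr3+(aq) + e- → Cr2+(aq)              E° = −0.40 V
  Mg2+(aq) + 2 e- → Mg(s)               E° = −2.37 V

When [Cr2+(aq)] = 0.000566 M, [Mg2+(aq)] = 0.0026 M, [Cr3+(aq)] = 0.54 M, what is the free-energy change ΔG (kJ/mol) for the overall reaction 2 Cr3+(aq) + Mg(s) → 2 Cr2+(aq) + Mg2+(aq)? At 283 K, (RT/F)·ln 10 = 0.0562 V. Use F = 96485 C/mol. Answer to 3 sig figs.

The standard cell potential is −0.40 − (−2.37) = +1.97 V, with n = 2 electrons in the balanced equation.
The reaction quotient is ([Cr2+(aq)]^2·[Mg2+(aq)]) / [Cr3+(aq)]^2 = 2.86×10^−9; by Nernst, E = +1.97 − (0.0562/2)(−8.544) = +2.2101 V.
Finally ΔG = −nFE = −(2)(96485 C/mol)(+2.2101 V) = −426 kJ/mol.

−426 kJ/mol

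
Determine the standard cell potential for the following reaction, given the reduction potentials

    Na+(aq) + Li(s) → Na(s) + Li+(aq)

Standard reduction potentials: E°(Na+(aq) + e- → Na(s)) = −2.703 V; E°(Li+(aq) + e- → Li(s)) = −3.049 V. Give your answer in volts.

+0.346 V

In the reaction as written, Na+(aq) is reduced (cathode) and Li+(aq) is produced by oxidation at the anode.
E°cell = E°(cathode) − E°(anode) = −2.703 − (−3.049) = +0.346 V.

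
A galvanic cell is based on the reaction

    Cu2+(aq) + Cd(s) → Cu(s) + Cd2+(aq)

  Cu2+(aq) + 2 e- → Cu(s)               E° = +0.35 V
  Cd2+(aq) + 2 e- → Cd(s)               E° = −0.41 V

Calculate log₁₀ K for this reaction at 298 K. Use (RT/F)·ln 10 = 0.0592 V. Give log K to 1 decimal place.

The Cu²⁺/Cu couple is reduced (cathode); E°cell = +0.35 − (−0.41) = +0.76 V with n = 2.
At equilibrium E = 0, so log K = nE°cell / 0.0592 = (2)(+0.76) / 0.0592 = 25.7.

log K = 25.7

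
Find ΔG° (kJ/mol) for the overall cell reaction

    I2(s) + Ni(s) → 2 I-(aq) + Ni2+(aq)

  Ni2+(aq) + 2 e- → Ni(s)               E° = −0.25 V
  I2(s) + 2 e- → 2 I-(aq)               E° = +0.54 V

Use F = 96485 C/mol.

−152 kJ/mol

In the reaction as written I2(s) is reduced, so the I₂/I⁻ couple is the cathode and Ni²⁺/Ni is the anode.
E°cell = +0.54 − (−0.25) = +0.79 V; balancing electrons gives n = 2.
ΔG° = −nFE°cell = −(2)(96485)(+0.79) J/mol = −152 kJ/mol.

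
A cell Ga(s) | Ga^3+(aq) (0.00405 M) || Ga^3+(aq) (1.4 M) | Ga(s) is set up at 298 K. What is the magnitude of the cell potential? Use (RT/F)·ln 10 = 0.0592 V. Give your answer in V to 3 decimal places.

0.050 V

For a concentration cell E°cell = 0, since both electrodes use the same couple.
The compartment with the higher Ga^3+(aq) concentration (1.4 M) acts as the cathode; ions are reduced there and produced at the dilute (0.00405 M) anode.
With n = 3, Ecell = −(0.0592/3)·log([dilute]/[conc]) = −(0.0592/3)·log(0.00405/1.4) = +0.050 V.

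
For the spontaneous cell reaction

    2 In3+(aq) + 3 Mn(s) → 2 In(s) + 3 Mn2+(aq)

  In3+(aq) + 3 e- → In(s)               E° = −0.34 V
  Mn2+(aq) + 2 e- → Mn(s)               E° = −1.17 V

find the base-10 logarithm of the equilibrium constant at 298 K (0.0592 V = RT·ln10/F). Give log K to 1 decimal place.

log K = 84.1

The In³⁺/In couple is reduced (cathode); E°cell = −0.34 − (−1.17) = +0.83 V with n = 6.
At equilibrium E = 0, so log K = nE°cell / 0.0592 = (6)(+0.83) / 0.0592 = 84.1.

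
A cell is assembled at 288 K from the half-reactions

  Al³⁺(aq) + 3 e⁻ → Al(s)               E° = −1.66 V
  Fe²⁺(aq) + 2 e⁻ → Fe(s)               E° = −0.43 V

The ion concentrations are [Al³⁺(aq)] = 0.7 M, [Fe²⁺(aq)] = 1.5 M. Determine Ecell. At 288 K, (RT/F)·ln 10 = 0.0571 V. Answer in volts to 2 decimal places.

Since E°(Fe²⁺/Fe) > E°(Al³⁺/Al), Fe²⁺/Fe serves as the cathode.
The standard potential is −0.43 − (−1.66) = +1.23 V and the balanced reaction transfers n = 6 electrons.
The balanced reaction is 3 Fe²⁺(aq) + 2 Al(s) → 3 Fe(s) + 2 Al³⁺(aq), so Q = [Al³⁺(aq)]^2 / [Fe²⁺(aq)]^3 = 0.145 and log Q = −0.838.
By the Nernst equation, E = +1.23 − (0.0571/6)·(−0.838) = +1.24 V.

+1.24 V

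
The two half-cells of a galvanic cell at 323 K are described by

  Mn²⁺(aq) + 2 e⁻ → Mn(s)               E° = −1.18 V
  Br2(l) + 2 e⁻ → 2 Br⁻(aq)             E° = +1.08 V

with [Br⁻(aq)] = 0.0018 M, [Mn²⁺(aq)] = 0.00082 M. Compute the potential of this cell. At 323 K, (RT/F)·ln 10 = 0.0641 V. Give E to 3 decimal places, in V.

+2.535 V

The Br₂/Br⁻ couple has the more positive E°, so it is the cathode; Mn²⁺/Mn is the anode.
E°cell = +1.08 − (−1.18) = +2.26 V, with n = 2 electrons transferred.
Balancing gives Br2(l) + Mn(s) → 2 Br⁻(aq) + Mn²⁺(aq); hence Q = [Br⁻(aq)]^2·[Mn²⁺(aq)] = 2.66×10^−9 (log Q = −8.576).
Applying E = E° − (RT ln10/nF)·log Q gives +2.26 − (0.0641/2)(−8.576) = +2.535 V.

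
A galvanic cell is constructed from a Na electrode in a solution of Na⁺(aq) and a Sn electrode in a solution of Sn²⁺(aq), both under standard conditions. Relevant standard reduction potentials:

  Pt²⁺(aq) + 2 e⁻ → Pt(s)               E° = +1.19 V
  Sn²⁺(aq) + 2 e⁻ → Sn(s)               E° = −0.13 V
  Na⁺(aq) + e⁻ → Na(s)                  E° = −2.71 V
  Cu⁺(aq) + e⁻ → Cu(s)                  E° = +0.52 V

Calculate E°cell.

Of the two couples in this cell, the one with the more positive reduction potential is reduced at the cathode: here that is Sn²⁺/Sn (−0.13 V); Na⁺/Na (−2.71 V) is the anode.
E°cell = E°(cathode) − E°(anode) = −0.13 − (−2.71) = +2.58 V.

+2.58 V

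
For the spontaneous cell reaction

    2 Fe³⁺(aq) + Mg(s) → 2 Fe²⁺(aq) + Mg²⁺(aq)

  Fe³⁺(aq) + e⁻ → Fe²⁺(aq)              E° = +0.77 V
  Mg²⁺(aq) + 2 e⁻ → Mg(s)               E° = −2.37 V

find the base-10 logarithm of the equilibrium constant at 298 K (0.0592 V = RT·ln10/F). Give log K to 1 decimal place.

log K = 106.1

The Fe³⁺/Fe²⁺ couple is reduced (cathode); E°cell = +0.77 − (−2.37) = +3.14 V with n = 2.
At equilibrium E = 0, so log K = nE°cell / 0.0592 = (2)(+3.14) / 0.0592 = 106.1.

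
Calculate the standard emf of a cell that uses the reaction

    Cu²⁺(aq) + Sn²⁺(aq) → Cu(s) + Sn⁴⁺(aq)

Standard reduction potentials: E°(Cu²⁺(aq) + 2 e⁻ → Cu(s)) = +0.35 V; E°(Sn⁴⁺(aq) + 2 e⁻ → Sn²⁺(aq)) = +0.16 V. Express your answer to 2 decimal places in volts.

In the reaction as written, Cu²⁺(aq) is reduced (cathode) and Sn⁴⁺(aq) is produced by oxidation at the anode.
E°cell = E°(cathode) − E°(anode) = +0.35 − (+0.16) = +0.19 V.
The positive value indicates the reaction is spontaneous as written.

+0.19 V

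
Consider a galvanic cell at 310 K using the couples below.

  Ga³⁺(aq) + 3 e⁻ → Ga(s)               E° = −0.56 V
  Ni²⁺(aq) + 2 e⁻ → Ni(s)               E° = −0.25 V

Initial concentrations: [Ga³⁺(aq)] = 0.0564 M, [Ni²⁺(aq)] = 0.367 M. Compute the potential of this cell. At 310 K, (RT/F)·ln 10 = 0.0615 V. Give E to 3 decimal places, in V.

Ni²⁺/Ni is reduced (cathode, E° = −0.25 V) and Ga³⁺/Ga is oxidized (anode).
E°cell = E°cat − E°an = −0.25 − (−0.56) = +0.31 V; n = 6.
The balanced reaction is 3 Ni²⁺(aq) + 2 Ga(s) → 3 Ni(s) + 2 Ga³⁺(aq), so Q = [Ga³⁺(aq)]^2 / [Ni²⁺(aq)]^3 = 0.0644 and log Q = −1.191.
E = E° − (0.0615/n)·log Q = +0.31 − (0.0615/6)(−1.191) = +0.322 V.

+0.322 V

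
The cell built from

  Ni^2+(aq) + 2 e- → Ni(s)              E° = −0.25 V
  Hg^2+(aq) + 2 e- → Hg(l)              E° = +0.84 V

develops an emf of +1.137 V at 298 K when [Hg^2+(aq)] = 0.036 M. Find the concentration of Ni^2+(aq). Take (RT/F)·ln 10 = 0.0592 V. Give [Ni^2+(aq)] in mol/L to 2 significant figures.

0.00093 M

The Hg²⁺/Hg couple has the larger reduction potential, so it is the cathode: E°cell = +0.84 − (−0.25) = +1.09 V and n = 2.
Rearranging E = E° − (0.0592/n)·log Q gives log Q = 2(+1.09 − (+1.137))/0.0592 = −1.588.
For Hg^2+(aq) + Ni(s) → Hg(l) + Ni^2+(aq), the reaction quotient is Q = [Ni^2+(aq)] / [Hg^2+(aq)].
Substituting the known concentrations and solving, log [Ni^2+(aq)] = −3.032 and [Ni^2+(aq)] = 0.00093 M.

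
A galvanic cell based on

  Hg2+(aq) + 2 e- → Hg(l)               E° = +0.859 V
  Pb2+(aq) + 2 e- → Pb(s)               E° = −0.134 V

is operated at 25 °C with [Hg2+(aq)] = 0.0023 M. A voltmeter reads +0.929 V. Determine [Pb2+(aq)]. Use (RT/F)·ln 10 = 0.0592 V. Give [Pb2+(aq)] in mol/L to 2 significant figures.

Hg²⁺/Hg is the cathode (higher E°); E°cell = +0.859 − (−0.134) = +0.993 V with n = 2.
Rearranging E = E° − (0.0592/n)·log Q gives log Q = 2(+0.993 − (+0.929))/0.0592 = 2.162.
The balanced reaction is Hg2+(aq) + Pb(s) → Hg(l) + Pb2+(aq), so Q = [Pb2+(aq)] / [Hg2+(aq)].
Substituting the known concentrations and solving, log [Pb2+(aq)] = −0.476 and [Pb2+(aq)] = 0.33 M.

0.33 M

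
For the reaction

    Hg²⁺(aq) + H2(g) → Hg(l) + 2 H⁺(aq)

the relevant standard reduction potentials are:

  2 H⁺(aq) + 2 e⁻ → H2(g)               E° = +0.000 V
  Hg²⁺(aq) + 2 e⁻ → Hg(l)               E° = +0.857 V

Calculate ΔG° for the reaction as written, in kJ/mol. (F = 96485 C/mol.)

In the reaction as written Hg²⁺(aq) is reduced, so the Hg²⁺/Hg couple is the cathode and 2H⁺/H₂ is the anode.
E°cell = +0.857 − (+0.000) = +0.857 V; balancing electrons gives n = 2.
ΔG° = −nFE°cell = −(2)(96485)(+0.857) J/mol = −165 kJ/mol.

−165 kJ/mol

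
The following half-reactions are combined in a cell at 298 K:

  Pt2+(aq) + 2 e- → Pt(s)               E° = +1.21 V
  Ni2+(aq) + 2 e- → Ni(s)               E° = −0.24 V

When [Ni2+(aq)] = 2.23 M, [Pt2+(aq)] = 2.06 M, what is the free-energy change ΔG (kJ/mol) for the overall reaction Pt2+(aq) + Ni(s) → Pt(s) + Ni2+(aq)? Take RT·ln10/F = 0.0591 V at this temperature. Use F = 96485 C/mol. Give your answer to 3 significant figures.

With Pt²⁺/Pt reduced at the cathode, E°cell = +1.21 − (−0.24) = +1.45 V and n = 2.
Here Q = [Ni2+(aq)] / [Pt2+(aq)] = 1.08 (log Q = 0.034), giving E = +1.45 − (0.0591/2)·(0.034) = +1.4490 V.
Finally ΔG = −nFE = −(2)(96485 C/mol)(+1.4490 V) = −280 kJ/mol.

−280 kJ/mol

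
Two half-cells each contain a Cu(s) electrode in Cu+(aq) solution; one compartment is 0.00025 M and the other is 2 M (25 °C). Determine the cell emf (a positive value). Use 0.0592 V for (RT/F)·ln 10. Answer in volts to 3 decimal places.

0.231 V

For a concentration cell E°cell = 0, since both electrodes use the same couple.
The compartment with the higher Cu+(aq) concentration (2 M) acts as the cathode; ions are reduced there and produced at the dilute (0.00025 M) anode.
With n = 1, Ecell = −(0.0592/1)·log([dilute]/[conc]) = −(0.0592/1)·log(0.00025/2) = +0.231 V.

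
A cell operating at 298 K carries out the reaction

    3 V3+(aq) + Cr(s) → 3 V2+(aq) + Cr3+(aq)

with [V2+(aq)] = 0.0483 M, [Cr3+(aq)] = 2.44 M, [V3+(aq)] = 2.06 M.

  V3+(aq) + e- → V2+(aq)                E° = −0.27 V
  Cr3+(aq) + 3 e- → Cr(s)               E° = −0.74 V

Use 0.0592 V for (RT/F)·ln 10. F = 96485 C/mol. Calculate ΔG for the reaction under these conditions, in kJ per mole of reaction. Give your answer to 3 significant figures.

The standard cell potential is −0.27 − (−0.74) = +0.47 V, with n = 3 electrons in the balanced equation.
The reaction quotient is ([V2+(aq)]^3·[Cr3+(aq)]) / [V3+(aq)]^3 = 3.15×10^−5; by Nernst, E = +0.47 − (0.0592/3)(−4.502) = +0.5588 V.
Then ΔG = −nFE = −3 × 96485 × +0.5588 J/mol = −162 kJ/mol.

−162 kJ/mol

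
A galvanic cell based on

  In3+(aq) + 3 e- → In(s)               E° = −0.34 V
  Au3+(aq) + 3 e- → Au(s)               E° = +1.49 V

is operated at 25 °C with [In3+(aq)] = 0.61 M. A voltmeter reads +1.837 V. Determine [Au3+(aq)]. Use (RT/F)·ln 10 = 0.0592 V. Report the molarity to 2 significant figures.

1.4 M

The Au³⁺/Au couple has the larger reduction potential, so it is the cathode: E°cell = +1.49 − (−0.34) = +1.83 V and n = 3.
Rearranging E = E° − (0.0592/n)·log Q gives log Q = 3(+1.83 − (+1.837))/0.0592 = −0.355.
The balanced reaction is Au3+(aq) + In(s) → Au(s) + In3+(aq), so Q = [In3+(aq)] / [Au3+(aq)].
Isolating [Au3+(aq)] in Q = 10^{−0.355} yields log [Au3+(aq)] = 0.140, i.e. 1.4 M.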